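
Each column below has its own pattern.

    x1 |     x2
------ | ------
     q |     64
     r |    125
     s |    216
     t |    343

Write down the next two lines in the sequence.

Column x1: letters move forward 1 place in the alphabet, so q, r, s, t → u → v.
For the column x2, perfect cubes: 4³, 5³, 6³, …: 64, 125, 216, 343 → 512 → 729.
So the next two lines are u  512 and v  729.

u  512; v  729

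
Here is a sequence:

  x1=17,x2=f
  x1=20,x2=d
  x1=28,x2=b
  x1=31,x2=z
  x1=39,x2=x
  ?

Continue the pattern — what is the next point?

X1 — alternating steps +3, +8, +3, +8, …: 17, 20, 28, 31, 39 → 42.
X2: letters move back 2 places in the alphabet, wrapping A→Z; f, d, b, z, x → v.
Putting it together: x1=42,x2=v.

x1=42,x2=v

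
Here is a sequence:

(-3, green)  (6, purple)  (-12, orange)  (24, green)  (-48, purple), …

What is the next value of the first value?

96

First value: ×(-2) each step, so -3, 6, -12, 24, -48 → 96.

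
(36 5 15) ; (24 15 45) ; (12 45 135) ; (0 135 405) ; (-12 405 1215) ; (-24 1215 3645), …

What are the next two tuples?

First part goes 36, 24, 12, 0, -12, -24 → -36 → -48 (−12 each step).
Second part: 5, 15, 45, 135, 405, 1215 → 3645 → 10935 (×3 each step).
Third part goes 15, 45, 135, 405, 1215, 3645 → 10935 → 32805 (always 3 × the second part).
Putting the parts together: (-36 3645 10935) and then (-48 10935 32805).

(-36 3645 10935), (-48 10935 32805)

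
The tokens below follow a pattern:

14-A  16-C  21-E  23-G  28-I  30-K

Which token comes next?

First component goes 14, 16, 21, 23, 28, 30 → 35 (alternating steps +2, +5, +2, +5, …).
Letter: A, C, E, G, I, K → M (letters move forward 2 places in the alphabet).
Combining the parts gives 35-M.

35-M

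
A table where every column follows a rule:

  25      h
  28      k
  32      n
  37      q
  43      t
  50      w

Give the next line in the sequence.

58  z

First component: 25, 28, 32, 37, 43, 50 → 58 (differences are 3, 4, 5, … (increasing by 1 each time)).
Letter: letters move forward 3 places in the alphabet, so h, k, n, q, t, w → z.
Combining the parts gives 58  z.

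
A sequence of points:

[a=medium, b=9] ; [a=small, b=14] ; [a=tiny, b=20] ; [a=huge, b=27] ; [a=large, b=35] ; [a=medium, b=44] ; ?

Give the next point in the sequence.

A: medium, small, tiny, huge, large, medium → small (repeats medium → small → tiny → huge → large).
B: 9, 14, 20, 27, 35, 44 → 54 (differences are 5, 6, 7, … (increasing by 1 each time)).
So the next point is [a=small, b=54].

[a=small, b=54]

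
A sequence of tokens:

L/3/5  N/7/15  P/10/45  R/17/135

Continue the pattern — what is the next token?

T/27/405

Letter: letters move forward 2 places in the alphabet, so L, N, P, R → T.
For the second component, each term is the sum of the two before it: 3, 7, 10, 17 → 27.
Third component: ×3 each step; 5, 15, 45, 135 → 405.
So the next token is T/27/405.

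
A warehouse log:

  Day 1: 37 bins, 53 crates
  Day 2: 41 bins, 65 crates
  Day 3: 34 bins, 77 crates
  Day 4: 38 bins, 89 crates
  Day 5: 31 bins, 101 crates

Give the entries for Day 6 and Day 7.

35 bins, 113 crates; 28 bins, 125 crates

Bins: 37, 41, 34, 38, 31 → 35 → 28 (alternating steps +4, −7, +4, −7, …).
Crates: +12 each step; 53, 65, 77, 89, 101 → 113 → 125.
Putting the parts together: 35 bins, 113 crates and then 28 bins, 125 crates.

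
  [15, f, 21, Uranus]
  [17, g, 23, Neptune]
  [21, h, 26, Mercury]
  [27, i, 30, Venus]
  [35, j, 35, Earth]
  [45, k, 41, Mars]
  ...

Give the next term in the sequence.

First slot: differences are 2, 4, 6, … (increasing by 2 each time); 15, 17, 21, 27, 35, 45 → 57.
Letter: letters move forward 1 place in the alphabet, so f, g, h, i, j, k → l.
Third slot: 21, 23, 26, 30, 35, 41 → 48 (differences are 2, 3, 4, … (increasing by 1 each time)).
Planet goes Uranus, Neptune, Mercury, Venus, Earth, Mars → Jupiter (runs through the planets Mercury→Neptune).
Putting it together: [57, l, 48, Jupiter].

[57, l, 48, Jupiter]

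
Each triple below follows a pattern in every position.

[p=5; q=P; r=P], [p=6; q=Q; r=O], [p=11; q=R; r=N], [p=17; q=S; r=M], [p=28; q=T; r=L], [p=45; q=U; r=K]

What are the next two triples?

[p=73; q=V; r=J], [p=118; q=W; r=I]

P — each term is the sum of the two before it: 5, 6, 11, 17, 28, 45 → 73 → 118.
Q: P, Q, R, S, T, U → V → W (letters move forward 1 place in the alphabet).
R goes P, O, N, M, L, K → J → I (letters move back 1 place in the alphabet).
So the next two triples are [p=73; q=V; r=J] and [p=118; q=W; r=I].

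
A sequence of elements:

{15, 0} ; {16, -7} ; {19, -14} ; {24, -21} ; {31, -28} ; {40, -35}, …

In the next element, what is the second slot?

Second slot: −7 each step, so 0, -7, -14, -21, -28, -35 → -42.

-42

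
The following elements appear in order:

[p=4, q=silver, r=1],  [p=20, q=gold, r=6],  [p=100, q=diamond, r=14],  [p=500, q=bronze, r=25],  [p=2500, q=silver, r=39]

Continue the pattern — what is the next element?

P: 4, 20, 100, 500, 2500 → 12500 (×5 each step).
Q: repeats silver → gold → diamond → bronze, so silver, gold, diamond, bronze, silver → gold.
R: differences are 5, 8, 11, … (increasing by 3 each time); 1, 6, 14, 25, 39 → 56.
Putting it together: [p=12500, q=gold, r=56].

[p=12500, q=gold, r=56]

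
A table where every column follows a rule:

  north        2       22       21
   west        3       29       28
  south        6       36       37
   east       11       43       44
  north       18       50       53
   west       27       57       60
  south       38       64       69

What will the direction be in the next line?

east

Direction goes north, west, south, east, north, west, south → east (repeats north → west → south → east).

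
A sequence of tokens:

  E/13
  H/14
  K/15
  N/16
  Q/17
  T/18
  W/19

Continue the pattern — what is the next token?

Z/20

Letter — letters move forward 3 places in the alphabet: E, H, K, N, Q, T, W → Z.
For the second component, +1 each step: 13, 14, 15, 16, 17, 18, 19 → 20.
So the next token is Z/20.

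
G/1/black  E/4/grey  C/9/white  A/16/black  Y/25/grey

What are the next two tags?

For the letter, letters move back 2 places in the alphabet, wrapping A→Z: G, E, C, A, Y → W → U.
Second component: 1, 4, 9, 16, 25 → 36 → 49 (perfect squares: 1², 2², 3², …).
Shade: black, grey, white, black, grey → white → black (repeats black → grey → white).
Putting the parts together: W/36/white and then U/49/black.

W/36/white then U/49/black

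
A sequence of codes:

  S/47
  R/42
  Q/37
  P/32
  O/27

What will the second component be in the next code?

Second component: −5 each step, so 47, 42, 37, 32, 27 → 22.

22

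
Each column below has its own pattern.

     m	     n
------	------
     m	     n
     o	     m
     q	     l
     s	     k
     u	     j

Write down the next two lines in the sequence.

Column m: m, o, q, s, u → w → y (letters move forward 2 places in the alphabet).
Column n — letters move back 1 place in the alphabet: n, m, l, k, j → i → h.
Putting the parts together: w  i and then y  h.

w  i; y  h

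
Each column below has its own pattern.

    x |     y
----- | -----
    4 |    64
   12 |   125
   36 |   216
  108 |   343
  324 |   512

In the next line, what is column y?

729

Column x: ×3 each step, so 4, 12, 36, 108, 324 → 972.
For the column y, perfect cubes: 4³, 5³, 6³, …: 64, 125, 216, 343, 512 → 729.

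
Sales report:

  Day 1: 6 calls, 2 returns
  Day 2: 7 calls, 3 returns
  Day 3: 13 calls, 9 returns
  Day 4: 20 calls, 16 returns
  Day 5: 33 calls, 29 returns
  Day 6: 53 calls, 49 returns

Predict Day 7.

Calls goes 6, 7, 13, 20, 33, 53 → 86 (each term is the sum of the two before it).
Returns: always 4 less than the calls, so 2, 3, 9, 16, 29, 49 → 82.
Combining the parts gives 86 calls, 82 returns.

86 calls, 82 returns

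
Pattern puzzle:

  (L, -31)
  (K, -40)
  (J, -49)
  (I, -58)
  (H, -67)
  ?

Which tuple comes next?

Letter — letters move back 1 place in the alphabet: L, K, J, I, H → G.
For the second part, −9 each step: -31, -40, -49, -58, -67 → -76.
Putting it together: (G, -76).

(G, -76)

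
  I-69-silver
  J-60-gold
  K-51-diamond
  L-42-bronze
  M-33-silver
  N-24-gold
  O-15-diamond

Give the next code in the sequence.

Letter: letters move forward 1 place in the alphabet, so I, J, K, L, M, N, O → P.
For the second component, −9 each step: 69, 60, 51, 42, 33, 24, 15 → 6.
Rank goes silver, gold, diamond, bronze, silver, gold, diamond → bronze (repeats silver → gold → diamond → bronze).
Combining the parts gives P-6-bronze.

P-6-bronze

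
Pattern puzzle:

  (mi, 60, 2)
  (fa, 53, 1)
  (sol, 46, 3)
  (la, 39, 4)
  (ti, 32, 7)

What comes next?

For the note, runs through the solfège scale do→ti: mi, fa, sol, la, ti → do.
Second coordinate: −7 each step, so 60, 53, 46, 39, 32 → 25.
Third coordinate goes 2, 1, 3, 4, 7 → 11 (each term is the sum of the two before it).
Combining the parts gives (do, 25, 11).

(do, 25, 11)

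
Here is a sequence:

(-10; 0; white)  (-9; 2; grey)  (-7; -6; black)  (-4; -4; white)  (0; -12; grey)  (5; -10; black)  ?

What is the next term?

(11; -18; white)

First coordinate goes -10, -9, -7, -4, 0, 5 → 11 (differences are 1, 2, 3, … (increasing by 1 each time)).
For the second coordinate, alternating steps +2, −8, +2, −8, …: 0, 2, -6, -4, -12, -10 → -18.
Shade: repeats white → grey → black; white, grey, black, white, grey, black → white.
So the next term is (11; -18; white).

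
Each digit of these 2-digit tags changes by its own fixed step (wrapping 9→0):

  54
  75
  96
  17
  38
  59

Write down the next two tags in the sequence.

First digit goes 5, 7, 9, 1, 3, 5 → 7 → 9 (+2 each step, mod 10).
Second digit: +1 each step, mod 10, so 4, 5, 6, 7, 8, 9 → 0 → 1.
Putting the parts together: 70 and then 91.

70 then 91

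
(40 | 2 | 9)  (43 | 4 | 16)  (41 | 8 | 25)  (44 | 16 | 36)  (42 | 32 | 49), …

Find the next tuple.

(45 | 64 | 64)

First value — alternating steps +3, −2, +3, −2, …: 40, 43, 41, 44, 42 → 45.
Second value: ×2 each step, so 2, 4, 8, 16, 32 → 64.
Third value: perfect squares: 3², 4², 5², …; 9, 16, 25, 36, 49 → 64.
So the next tuple is (45 | 64 | 64).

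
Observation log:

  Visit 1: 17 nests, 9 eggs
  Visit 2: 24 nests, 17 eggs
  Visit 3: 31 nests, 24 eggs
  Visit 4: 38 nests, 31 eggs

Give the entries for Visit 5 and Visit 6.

Nests goes 17, 24, 31, 38 → 45 → 52 (+7 each step).
For the eggs, always the previous value of the nests: 9, 17, 24, 31 → 38 → 45.
Putting the parts together: 45 nests, 38 eggs and then 52 nests, 45 eggs.

45 nests, 38 eggs; 52 nests, 45 eggs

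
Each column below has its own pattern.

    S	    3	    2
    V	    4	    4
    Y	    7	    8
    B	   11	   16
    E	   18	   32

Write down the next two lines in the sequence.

H  29  64; K  47  128

Letter — letters move forward 3 places in the alphabet, wrapping Z→A: S, V, Y, B, E → H → K.
Second component: each term is the sum of the two before it, so 3, 4, 7, 11, 18 → 29 → 47.
For the third component, ×2 each step: 2, 4, 8, 16, 32 → 64 → 128.
Putting the parts together: H  29  64 and then K  47  128.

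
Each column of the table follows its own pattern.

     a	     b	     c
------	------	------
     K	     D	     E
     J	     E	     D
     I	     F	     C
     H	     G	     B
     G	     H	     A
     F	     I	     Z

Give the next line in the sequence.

Column a goes K, J, I, H, G, F → E (letters move back 1 place in the alphabet).
Column b: D, E, F, G, H, I → J (letters move forward 1 place in the alphabet).
Column c — letters move back 1 place in the alphabet, wrapping A→Z: E, D, C, B, A, Z → Y.
Combining the parts gives E  J  Y.

E  J  Y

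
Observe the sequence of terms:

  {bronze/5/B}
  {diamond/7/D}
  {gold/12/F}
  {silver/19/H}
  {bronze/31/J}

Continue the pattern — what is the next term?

For the rank, repeats bronze → diamond → gold → silver: bronze, diamond, gold, silver, bronze → diamond.
Second component: each term is the sum of the two before it, so 5, 7, 12, 19, 31 → 50.
Letter goes B, D, F, H, J → L (letters move forward 2 places in the alphabet).
So the next term is {diamond/50/L}.

{diamond/50/L}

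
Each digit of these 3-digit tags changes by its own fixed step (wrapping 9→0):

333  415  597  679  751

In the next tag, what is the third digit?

3

First digit goes 3, 4, 5, 6, 7 → 8 (+1 each step, mod 10).
Second digit — −2 each step, mod 10: 3, 1, 9, 7, 5 → 3.
Third digit goes 3, 5, 7, 9, 1 → 3 (+2 each step, mod 10).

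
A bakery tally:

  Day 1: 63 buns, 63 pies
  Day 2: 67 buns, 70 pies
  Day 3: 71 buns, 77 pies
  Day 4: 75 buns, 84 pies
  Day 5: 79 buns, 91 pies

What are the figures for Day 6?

Buns: 63, 67, 71, 75, 79 → 83 (+4 each step).
Pies goes 63, 70, 77, 84, 91 → 98 (+7 each step).
Combining the parts gives 83 buns, 98 pies.

83 buns, 98 pies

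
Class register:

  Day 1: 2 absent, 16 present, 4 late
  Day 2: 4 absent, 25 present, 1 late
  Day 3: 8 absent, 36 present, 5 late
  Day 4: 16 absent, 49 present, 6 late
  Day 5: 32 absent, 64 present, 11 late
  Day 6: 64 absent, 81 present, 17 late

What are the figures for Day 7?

128 absent, 100 present, 28 late

Absent: ×2 each step; 2, 4, 8, 16, 32, 64 → 128.
Present: perfect squares: 4², 5², 6², …; 16, 25, 36, 49, 64, 81 → 100.
Late: each term is the sum of the two before it, so 4, 1, 5, 6, 11, 17 → 28.
So the next row is 128 absent, 100 present, 28 late.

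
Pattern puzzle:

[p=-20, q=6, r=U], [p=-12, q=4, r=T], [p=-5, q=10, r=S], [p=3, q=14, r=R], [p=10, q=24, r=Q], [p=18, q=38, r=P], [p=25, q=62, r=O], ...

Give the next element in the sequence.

For the p, alternating steps +8, +7, +8, +7, …: -20, -12, -5, 3, 10, 18, 25 → 33.
Q goes 6, 4, 10, 14, 24, 38, 62 → 100 (each term is the sum of the two before it).
R: letters move back 1 place in the alphabet, so U, T, S, R, Q, P, O → N.
Combining the parts gives [p=33, q=100, r=N].

[p=33, q=100, r=N]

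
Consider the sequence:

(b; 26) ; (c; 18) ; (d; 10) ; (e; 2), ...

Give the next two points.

For the letter, letters move forward 1 place in the alphabet: b, c, d, e → f → g.
Second slot — −8 each step: 26, 18, 10, 2 → -6 → -14.
So the next two points are (f; -6) and (g; -14).

(f; -6), (g; -14)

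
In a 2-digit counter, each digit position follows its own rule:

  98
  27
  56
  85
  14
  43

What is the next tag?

For the first digit, +3 each step, mod 10: 9, 2, 5, 8, 1, 4 → 7.
Second digit — −1 each step, mod 10: 8, 7, 6, 5, 4, 3 → 2.
So the next tag is 72.

72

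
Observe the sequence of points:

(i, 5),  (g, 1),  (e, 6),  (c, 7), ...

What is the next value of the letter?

a

For the letter, letters move back 2 places in the alphabet: i, g, e, c → a.
Second value: 5, 1, 6, 7 → 13 (each term is the sum of the two before it).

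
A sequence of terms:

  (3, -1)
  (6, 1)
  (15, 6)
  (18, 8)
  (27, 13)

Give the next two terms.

(30, 15), (39, 20)

First value — alternating steps +3, +9, +3, +9, …: 3, 6, 15, 18, 27 → 30 → 39.
Second value goes -1, 1, 6, 8, 13 → 15 → 20 (alternating steps +2, +5, +2, +5, …).
Putting the parts together: (30, 15) and then (39, 20).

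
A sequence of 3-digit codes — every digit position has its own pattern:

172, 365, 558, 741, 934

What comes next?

127

First digit goes 1, 3, 5, 7, 9 → 1 (+2 each step, mod 10).
Second digit goes 7, 6, 5, 4, 3 → 2 (−1 each step, mod 10).
Third digit: +3 each step, mod 10; 2, 5, 8, 1, 4 → 7.
So the next code is 127.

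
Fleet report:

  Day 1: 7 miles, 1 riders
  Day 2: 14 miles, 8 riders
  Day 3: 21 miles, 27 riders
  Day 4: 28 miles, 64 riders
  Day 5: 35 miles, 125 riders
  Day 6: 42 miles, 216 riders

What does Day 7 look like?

49 miles, 343 riders

For the miles, +7 each step: 7, 14, 21, 28, 35, 42 → 49.
Riders: perfect cubes: 1³, 2³, 3³, …; 1, 8, 27, 64, 125, 216 → 343.
Putting it together: 49 miles, 343 riders.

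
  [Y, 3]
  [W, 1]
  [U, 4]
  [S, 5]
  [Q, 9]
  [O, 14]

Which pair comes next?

Letter: Y, W, U, S, Q, O → M (letters move back 2 places in the alphabet).
For the second entry, each term is the sum of the two before it: 3, 1, 4, 5, 9, 14 → 23.
So the next pair is [M, 23].

[M, 23]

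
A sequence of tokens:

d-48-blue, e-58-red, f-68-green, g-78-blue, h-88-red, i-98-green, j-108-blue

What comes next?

For the letter, letters move forward 1 place in the alphabet: d, e, f, g, h, i, j → k.
For the second component, +10 each step: 48, 58, 68, 78, 88, 98, 108 → 118.
Colour: blue, red, green, blue, red, green, blue → red (repeats blue → red → green).
Putting it together: k-118-red.

k-118-red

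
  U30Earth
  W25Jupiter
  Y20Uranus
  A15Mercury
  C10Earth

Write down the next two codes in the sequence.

Letter goes U, W, Y, A, C → E → G (letters move forward 2 places in the alphabet, wrapping Z→A).
Second component goes 30, 25, 20, 15, 10 → 5 → 0 (−5 each step).
Planet goes Earth, Jupiter, Uranus, Mercury, Earth → Jupiter → Uranus (repeats Earth → Jupiter → Uranus → Mercury).
Putting the parts together: E5Jupiter and then G0Uranus.

E5Jupiter, G0Uranus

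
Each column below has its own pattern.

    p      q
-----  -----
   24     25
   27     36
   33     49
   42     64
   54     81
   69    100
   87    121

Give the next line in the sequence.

Column p goes 24, 27, 33, 42, 54, 69, 87 → 108 (differences are 3, 6, 9, … (increasing by 3 each time)).
Column q: perfect squares: 5², 6², 7², …; 25, 36, 49, 64, 81, 100, 121 → 144.
Putting it together: 108  144.

108  144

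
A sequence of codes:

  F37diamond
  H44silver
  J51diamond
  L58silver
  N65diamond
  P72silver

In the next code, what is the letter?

Letter: F, H, J, L, N, P → R (letters move forward 2 places in the alphabet).

R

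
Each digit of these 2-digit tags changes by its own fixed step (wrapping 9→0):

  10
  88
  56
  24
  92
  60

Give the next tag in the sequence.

38

For the first digit, −3 each step, mod 10: 1, 8, 5, 2, 9, 6 → 3.
Second digit: 0, 8, 6, 4, 2, 0 → 8 (−2 each step, mod 10).
Putting it together: 38.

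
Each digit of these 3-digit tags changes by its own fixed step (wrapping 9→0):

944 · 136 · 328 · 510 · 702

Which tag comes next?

First digit: 9, 1, 3, 5, 7 → 9 (+2 each step, mod 10).
For the second digit, −1 each step, mod 10: 4, 3, 2, 1, 0 → 9.
Third digit goes 4, 6, 8, 0, 2 → 4 (+2 each step, mod 10).
So the next tag is 994.

994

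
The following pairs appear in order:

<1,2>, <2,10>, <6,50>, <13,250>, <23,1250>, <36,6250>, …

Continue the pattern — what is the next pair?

<52,31250>

First component goes 1, 2, 6, 13, 23, 36 → 52 (differences are 1, 4, 7, … (increasing by 3 each time)).
Second component: ×5 each step; 2, 10, 50, 250, 1250, 6250 → 31250.
Putting it together: <52,31250>.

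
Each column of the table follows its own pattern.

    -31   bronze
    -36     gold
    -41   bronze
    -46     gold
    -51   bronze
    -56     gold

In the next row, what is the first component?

-61

First component: −5 each step, so -31, -36, -41, -46, -51, -56 → -61.
Rank: alternates bronze ↔ gold, so bronze, gold, bronze, gold, bronze, gold → bronze.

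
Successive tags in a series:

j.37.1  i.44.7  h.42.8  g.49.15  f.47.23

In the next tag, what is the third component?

38

Letter: j, i, h, g, f → e (letters move back 1 place in the alphabet).
Second component: alternating steps +7, −2, +7, −2, …, so 37, 44, 42, 49, 47 → 54.
Third component: 1, 7, 8, 15, 23 → 38 (each term is the sum of the two before it).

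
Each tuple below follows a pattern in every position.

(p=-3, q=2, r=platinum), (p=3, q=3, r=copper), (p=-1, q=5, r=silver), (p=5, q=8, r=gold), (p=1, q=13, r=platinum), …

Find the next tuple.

For the p, alternating steps +6, −4, +6, −4, …: -3, 3, -1, 5, 1 → 7.
Q goes 2, 3, 5, 8, 13 → 21 (each term is the sum of the two before it).
For the r, repeats platinum → copper → silver → gold: platinum, copper, silver, gold, platinum → copper.
Putting it together: (p=7, q=21, r=copper).

(p=7, q=21, r=copper)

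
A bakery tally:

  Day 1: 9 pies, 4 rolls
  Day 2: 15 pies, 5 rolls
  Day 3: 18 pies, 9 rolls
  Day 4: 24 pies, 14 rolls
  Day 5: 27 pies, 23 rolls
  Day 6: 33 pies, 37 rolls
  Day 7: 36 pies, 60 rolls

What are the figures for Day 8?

Pies goes 9, 15, 18, 24, 27, 33, 36 → 42 (alternating steps +6, +3, +6, +3, …).
Rolls — each term is the sum of the two before it: 4, 5, 9, 14, 23, 37, 60 → 97.
Putting it together: 42 pies, 97 rolls.

42 pies, 97 rolls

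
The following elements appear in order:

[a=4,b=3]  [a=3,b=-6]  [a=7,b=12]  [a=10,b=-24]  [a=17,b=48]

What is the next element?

A — each term is the sum of the two before it: 4, 3, 7, 10, 17 → 27.
B — ×(-2) each step: 3, -6, 12, -24, 48 → -96.
So the next element is [a=27,b=-96].

[a=27,b=-96]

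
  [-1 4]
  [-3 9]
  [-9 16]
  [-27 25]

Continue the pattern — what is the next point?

First part goes -1, -3, -9, -27 → -81 (×3 each step).
Second part: perfect squares: 2², 3², 4², …; 4, 9, 16, 25 → 36.
Combining the parts gives [-81 36].

[-81 36]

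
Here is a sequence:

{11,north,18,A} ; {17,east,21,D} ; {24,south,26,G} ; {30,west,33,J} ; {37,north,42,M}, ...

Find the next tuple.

{43,east,53,P}

For the first entry, alternating steps +6, +7, +6, +7, …: 11, 17, 24, 30, 37 → 43.
Direction goes north, east, south, west, north → east (repeats north → east → south → west).
Third entry goes 18, 21, 26, 33, 42 → 53 (differences are 3, 5, 7, … (increasing by 2 each time)).
Letter: A, D, G, J, M → P (letters move forward 3 places in the alphabet).
So the next tuple is {43,east,53,P}.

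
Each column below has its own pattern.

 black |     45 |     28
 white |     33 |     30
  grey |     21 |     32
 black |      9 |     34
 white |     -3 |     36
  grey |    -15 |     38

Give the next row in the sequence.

black  -27  40

For the shade, repeats black → white → grey: black, white, grey, black, white, grey → black.
For the second component, −12 each step: 45, 33, 21, 9, -3, -15 → -27.
Third component — +2 each step: 28, 30, 32, 34, 36, 38 → 40.
So the next row is black  -27  40.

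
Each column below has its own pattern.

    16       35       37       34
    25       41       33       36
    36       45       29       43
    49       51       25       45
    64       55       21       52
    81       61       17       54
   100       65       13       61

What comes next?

First component — perfect squares: 4², 5², 6², …: 16, 25, 36, 49, 64, 81, 100 → 121.
Second component — alternating steps +6, +4, +6, +4, …: 35, 41, 45, 51, 55, 61, 65 → 71.
Third component: 37, 33, 29, 25, 21, 17, 13 → 9 (−4 each step).
Fourth component: alternating steps +2, +7, +2, +7, …, so 34, 36, 43, 45, 52, 54, 61 → 63.
Combining the parts gives 121  71  9  63.

121  71  9  63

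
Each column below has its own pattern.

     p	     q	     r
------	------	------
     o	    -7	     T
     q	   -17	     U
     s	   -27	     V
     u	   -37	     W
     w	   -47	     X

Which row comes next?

Column p: o, q, s, u, w → y (letters move forward 2 places in the alphabet).
Column q: −10 each step; -7, -17, -27, -37, -47 → -57.
Column r: T, U, V, W, X → Y (letters move forward 1 place in the alphabet).
So the next row is y  -57  Y.

y  -57  Y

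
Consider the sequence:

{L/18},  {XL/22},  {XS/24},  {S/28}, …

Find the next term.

Size — runs through clothing sizes XS→XL: L, XL, XS, S → M.
Second component: alternating steps +4, +2, +4, +2, …; 18, 22, 24, 28 → 30.
Combining the parts gives {M/30}.

{M/30}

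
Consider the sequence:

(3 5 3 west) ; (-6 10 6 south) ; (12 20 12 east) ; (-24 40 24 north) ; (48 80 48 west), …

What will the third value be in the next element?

96

First value — ×(-2) each step: 3, -6, 12, -24, 48 → -96.
Second value — ×2 each step: 5, 10, 20, 40, 80 → 160.
Third value: ×2 each step; 3, 6, 12, 24, 48 → 96.
Direction: west, south, east, north, west → south (repeats west → south → east → north).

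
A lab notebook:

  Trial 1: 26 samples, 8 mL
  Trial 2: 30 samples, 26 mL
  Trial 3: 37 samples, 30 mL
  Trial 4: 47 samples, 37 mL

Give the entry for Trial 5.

Samples: 26, 30, 37, 47 → 60 (differences are 4, 7, 10, … (increasing by 3 each time)).
ML: always the previous value of the samples; 8, 26, 30, 37 → 47.
Combining the parts gives 60 samples, 47 mL.

60 samples, 47 mL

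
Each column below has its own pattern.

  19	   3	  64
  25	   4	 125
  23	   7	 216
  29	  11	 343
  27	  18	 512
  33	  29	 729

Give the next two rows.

First component: 19, 25, 23, 29, 27, 33 → 31 → 37 (alternating steps +6, −2, +6, −2, …).
Second component: 3, 4, 7, 11, 18, 29 → 47 → 76 (each term is the sum of the two before it).
Third component: perfect cubes: 4³, 5³, 6³, …; 64, 125, 216, 343, 512, 729 → 1000 → 1331.
So the next two rows are 31  47  1000 and 37  76  1331.

31  47  1000; 37  76  1331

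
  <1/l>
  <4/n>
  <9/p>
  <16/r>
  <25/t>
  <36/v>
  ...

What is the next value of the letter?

x

First component: perfect squares: 1², 2², 3², …; 1, 4, 9, 16, 25, 36 → 49.
Letter: l, n, p, r, t, v → x (letters move forward 2 places in the alphabet).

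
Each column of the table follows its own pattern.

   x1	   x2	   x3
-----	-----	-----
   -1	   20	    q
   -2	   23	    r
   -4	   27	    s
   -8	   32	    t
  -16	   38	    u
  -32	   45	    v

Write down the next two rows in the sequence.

-64  53  w; -128  62  x

For the column x1, ×2 each step: -1, -2, -4, -8, -16, -32 → -64 → -128.
Column x2 goes 20, 23, 27, 32, 38, 45 → 53 → 62 (differences are 3, 4, 5, … (increasing by 1 each time)).
Column x3: q, r, s, t, u, v → w → x (letters move forward 1 place in the alphabet).
So the next two rows are -64  53  w and -128  62  x.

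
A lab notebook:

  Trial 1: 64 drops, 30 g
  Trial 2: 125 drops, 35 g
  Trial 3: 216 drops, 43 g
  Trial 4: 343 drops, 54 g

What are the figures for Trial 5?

Drops: perfect cubes: 4³, 5³, 6³, …; 64, 125, 216, 343 → 512.
G goes 30, 35, 43, 54 → 68 (differences are 5, 8, 11, … (increasing by 3 each time)).
Combining the parts gives 512 drops, 68 g.

512 drops, 68 g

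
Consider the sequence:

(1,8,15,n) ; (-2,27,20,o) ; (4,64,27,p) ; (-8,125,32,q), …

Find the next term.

(16,216,39,r)

First value goes 1, -2, 4, -8 → 16 (×(-2) each step).
Second value: perfect cubes: 2³, 3³, 4³, …, so 8, 27, 64, 125 → 216.
Third value: 15, 20, 27, 32 → 39 (alternating steps +5, +7, +5, +7, …).
Letter — letters move forward 1 place in the alphabet: n, o, p, q → r.
Putting it together: (16,216,39,r).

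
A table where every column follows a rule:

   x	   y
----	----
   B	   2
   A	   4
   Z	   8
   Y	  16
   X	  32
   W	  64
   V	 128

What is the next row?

Column x: letters move back 1 place in the alphabet, wrapping A→Z; B, A, Z, Y, X, W, V → U.
Column y: ×2 each step, so 2, 4, 8, 16, 32, 64, 128 → 256.
So the next row is U  256.

U  256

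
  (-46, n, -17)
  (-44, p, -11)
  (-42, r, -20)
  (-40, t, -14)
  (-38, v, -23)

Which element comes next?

(-36, x, -17)

First coordinate: +2 each step; -46, -44, -42, -40, -38 → -36.
Letter — letters move forward 2 places in the alphabet: n, p, r, t, v → x.
Third coordinate: alternating steps +6, −9, +6, −9, …; -17, -11, -20, -14, -23 → -17.
Putting it together: (-36, x, -17).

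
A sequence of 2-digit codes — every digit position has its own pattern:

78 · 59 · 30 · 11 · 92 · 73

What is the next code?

54

For the first digit, −2 each step, mod 10: 7, 5, 3, 1, 9, 7 → 5.
Second digit: +1 each step, mod 10; 8, 9, 0, 1, 2, 3 → 4.
So the next code is 54.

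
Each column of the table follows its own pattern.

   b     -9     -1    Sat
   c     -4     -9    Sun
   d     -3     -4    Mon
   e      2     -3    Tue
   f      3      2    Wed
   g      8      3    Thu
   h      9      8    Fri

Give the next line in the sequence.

i  14  9  Sat

Letter — letters move forward 1 place in the alphabet: b, c, d, e, f, g, h → i.
Second component: -9, -4, -3, 2, 3, 8, 9 → 14 (alternating steps +5, +1, +5, +1, …).
Third component: always the previous value of the second component, so -1, -9, -4, -3, 2, 3, 8 → 9.
Day — runs through the weekdays Mon→Sun: Sat, Sun, Mon, Tue, Wed, Thu, Fri → Sat.
Putting it together: i  14  9  Sat.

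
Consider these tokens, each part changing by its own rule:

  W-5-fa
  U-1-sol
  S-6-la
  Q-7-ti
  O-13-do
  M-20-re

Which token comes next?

K-33-mi

Letter: letters move back 2 places in the alphabet; W, U, S, Q, O, M → K.
Second component goes 5, 1, 6, 7, 13, 20 → 33 (each term is the sum of the two before it).
Note: runs through the solfège scale do→ti; fa, sol, la, ti, do, re → mi.
Combining the parts gives K-33-mi.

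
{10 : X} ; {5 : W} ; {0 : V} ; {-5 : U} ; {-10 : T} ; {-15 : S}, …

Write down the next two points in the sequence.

First part — −5 each step: 10, 5, 0, -5, -10, -15 → -20 → -25.
For the letter, letters move back 1 place in the alphabet: X, W, V, U, T, S → R → Q.
Putting the parts together: {-20 : R} and then {-25 : Q}.

{-20 : R}, {-25 : Q}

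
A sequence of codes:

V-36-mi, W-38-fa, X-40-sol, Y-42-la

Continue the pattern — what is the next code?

Z-44-ti

Letter — letters move forward 1 place in the alphabet: V, W, X, Y → Z.
Second component: +2 each step; 36, 38, 40, 42 → 44.
Note: runs through the solfège scale do→ti, so mi, fa, sol, la → ti.
So the next code is Z-44-ti.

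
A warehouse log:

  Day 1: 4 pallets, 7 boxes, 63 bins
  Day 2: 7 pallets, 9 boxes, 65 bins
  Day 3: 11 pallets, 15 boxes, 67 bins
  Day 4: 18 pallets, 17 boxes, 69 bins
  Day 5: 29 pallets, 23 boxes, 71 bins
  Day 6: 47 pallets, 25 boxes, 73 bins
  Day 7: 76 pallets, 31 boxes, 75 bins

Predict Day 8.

123 pallets, 33 boxes, 77 bins

For the pallets, each term is the sum of the two before it: 4, 7, 11, 18, 29, 47, 76 → 123.
Boxes: 7, 9, 15, 17, 23, 25, 31 → 33 (alternating steps +2, +6, +2, +6, …).
Bins — +2 each step: 63, 65, 67, 69, 71, 73, 75 → 77.
Combining the parts gives 123 pallets, 33 boxes, 77 bins.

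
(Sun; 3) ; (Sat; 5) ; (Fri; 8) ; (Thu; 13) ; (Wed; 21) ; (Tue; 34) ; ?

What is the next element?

Day: runs backward through the weekdays Mon→Sun, so Sun, Sat, Fri, Thu, Wed, Tue → Mon.
For the second entry, each term is the sum of the two before it: 3, 5, 8, 13, 21, 34 → 55.
Putting it together: (Mon; 55).

(Mon; 55)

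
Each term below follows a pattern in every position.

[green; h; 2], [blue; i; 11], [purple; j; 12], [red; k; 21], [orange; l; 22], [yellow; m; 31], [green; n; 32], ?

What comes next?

[blue; o; 41]

Colour — repeats green → blue → purple → red → orange → yellow: green, blue, purple, red, orange, yellow, green → blue.
Letter: letters move forward 1 place in the alphabet; h, i, j, k, l, m, n → o.
Third value: alternating steps +9, +1, +9, +1, …, so 2, 11, 12, 21, 22, 31, 32 → 41.
Putting it together: [blue; o; 41].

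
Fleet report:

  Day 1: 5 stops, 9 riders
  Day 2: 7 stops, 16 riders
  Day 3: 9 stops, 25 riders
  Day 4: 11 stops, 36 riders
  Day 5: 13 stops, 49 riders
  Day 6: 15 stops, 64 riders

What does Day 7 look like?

For the stops, +2 each step: 5, 7, 9, 11, 13, 15 → 17.
Riders: perfect squares: 3², 4², 5², …, so 9, 16, 25, 36, 49, 64 → 81.
So the next line is 17 stops, 81 riders.

17 stops, 81 riders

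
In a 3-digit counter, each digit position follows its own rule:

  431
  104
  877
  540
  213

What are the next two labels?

First digit: 4, 1, 8, 5, 2 → 9 → 6 (−3 each step, mod 10).
Second digit: −3 each step, mod 10; 3, 0, 7, 4, 1 → 8 → 5.
Third digit — +3 each step, mod 10: 1, 4, 7, 0, 3 → 6 → 9.
So the next two labels are 986 and 659.

986, 659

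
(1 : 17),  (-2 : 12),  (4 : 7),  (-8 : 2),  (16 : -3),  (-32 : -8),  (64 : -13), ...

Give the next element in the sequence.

First value goes 1, -2, 4, -8, 16, -32, 64 → -128 (×(-2) each step).
Second value goes 17, 12, 7, 2, -3, -8, -13 → -18 (−5 each step).
Putting it together: (-128 : -18).

(-128 : -18)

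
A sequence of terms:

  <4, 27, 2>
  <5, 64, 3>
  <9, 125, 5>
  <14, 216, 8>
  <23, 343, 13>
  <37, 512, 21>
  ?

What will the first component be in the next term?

60

First component: each term is the sum of the two before it, so 4, 5, 9, 14, 23, 37 → 60.
Second component: perfect cubes: 3³, 4³, 5³, …, so 27, 64, 125, 216, 343, 512 → 729.
Third component goes 2, 3, 5, 8, 13, 21 → 34 (each term is the sum of the two before it).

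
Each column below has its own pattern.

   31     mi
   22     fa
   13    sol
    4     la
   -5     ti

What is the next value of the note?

do

First component: 31, 22, 13, 4, -5 → -14 (−9 each step).
Note: mi, fa, sol, la, ti → do (runs through the solfège scale do→ti).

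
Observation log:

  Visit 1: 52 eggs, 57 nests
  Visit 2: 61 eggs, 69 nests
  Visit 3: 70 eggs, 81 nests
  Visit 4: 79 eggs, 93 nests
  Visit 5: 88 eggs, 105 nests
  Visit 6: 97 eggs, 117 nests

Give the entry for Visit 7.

106 eggs, 129 nests

Eggs: 52, 61, 70, 79, 88, 97 → 106 (+9 each step).
Nests — +12 each step: 57, 69, 81, 93, 105, 117 → 129.
So the next line is 106 eggs, 129 nests.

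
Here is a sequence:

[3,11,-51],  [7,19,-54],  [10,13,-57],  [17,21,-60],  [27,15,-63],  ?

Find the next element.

First part: 3, 7, 10, 17, 27 → 44 (each term is the sum of the two before it).
Second part: 11, 19, 13, 21, 15 → 23 (alternating steps +8, −6, +8, −6, …).
Third part: −3 each step, so -51, -54, -57, -60, -63 → -66.
So the next element is [44,23,-66].

[44,23,-66]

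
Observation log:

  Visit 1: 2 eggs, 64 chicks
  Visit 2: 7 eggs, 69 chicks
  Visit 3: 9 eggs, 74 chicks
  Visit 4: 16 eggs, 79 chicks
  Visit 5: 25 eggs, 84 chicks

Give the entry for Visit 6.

Eggs: each term is the sum of the two before it, so 2, 7, 9, 16, 25 → 41.
For the chicks, +5 each step: 64, 69, 74, 79, 84 → 89.
So the next row is 41 eggs, 89 chicks.

41 eggs, 89 chicks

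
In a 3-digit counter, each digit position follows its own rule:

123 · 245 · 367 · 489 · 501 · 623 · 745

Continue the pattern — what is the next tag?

867

First digit — +1 each step, mod 10: 1, 2, 3, 4, 5, 6, 7 → 8.
Second digit — +2 each step, mod 10: 2, 4, 6, 8, 0, 2, 4 → 6.
Third digit: +2 each step, mod 10; 3, 5, 7, 9, 1, 3, 5 → 7.
So the next tag is 867.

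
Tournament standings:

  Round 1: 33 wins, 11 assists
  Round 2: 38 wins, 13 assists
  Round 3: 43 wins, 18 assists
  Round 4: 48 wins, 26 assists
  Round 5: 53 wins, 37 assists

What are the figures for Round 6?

Wins: +5 each step, so 33, 38, 43, 48, 53 → 58.
For the assists, differences are 2, 5, 8, … (increasing by 3 each time): 11, 13, 18, 26, 37 → 51.
Combining the parts gives 58 wins, 51 assists.

58 wins, 51 assists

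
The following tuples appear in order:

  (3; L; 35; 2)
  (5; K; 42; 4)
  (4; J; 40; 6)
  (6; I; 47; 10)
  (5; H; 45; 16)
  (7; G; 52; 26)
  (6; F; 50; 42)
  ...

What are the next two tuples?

First coordinate: 3, 5, 4, 6, 5, 7, 6 → 8 → 7 (alternating steps +2, −1, +2, −1, …).
Letter goes L, K, J, I, H, G, F → E → D (letters move back 1 place in the alphabet).
Third coordinate — alternating steps +7, −2, +7, −2, …: 35, 42, 40, 47, 45, 52, 50 → 57 → 55.
Fourth coordinate goes 2, 4, 6, 10, 16, 26, 42 → 68 → 110 (each term is the sum of the two before it).
So the next two tuples are (8; E; 57; 68) and (7; D; 55; 110).

(8; E; 57; 68), (7; D; 55; 110)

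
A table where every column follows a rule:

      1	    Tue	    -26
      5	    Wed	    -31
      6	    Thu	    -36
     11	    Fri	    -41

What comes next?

17  Sat  -46

First component: 1, 5, 6, 11 → 17 (each term is the sum of the two before it).
Day: runs through the weekdays Mon→Sun, so Tue, Wed, Thu, Fri → Sat.
Third component goes -26, -31, -36, -41 → -46 (−5 each step).
Combining the parts gives 17  Sat  -46.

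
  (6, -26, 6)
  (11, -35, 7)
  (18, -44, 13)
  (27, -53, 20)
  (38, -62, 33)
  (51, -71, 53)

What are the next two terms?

For the first value, differences are 5, 7, 9, … (increasing by 2 each time): 6, 11, 18, 27, 38, 51 → 66 → 83.
Second value goes -26, -35, -44, -53, -62, -71 → -80 → -89 (−9 each step).
Third value — each term is the sum of the two before it: 6, 7, 13, 20, 33, 53 → 86 → 139.
So the next two terms are (66, -80, 86) and (83, -89, 139).

(66, -80, 86), (83, -89, 139)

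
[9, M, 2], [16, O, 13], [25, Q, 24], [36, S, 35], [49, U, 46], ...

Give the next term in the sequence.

[64, W, 57]

First coordinate: perfect squares: 3², 4², 5², …, so 9, 16, 25, 36, 49 → 64.
Letter: letters move forward 2 places in the alphabet; M, O, Q, S, U → W.
Third coordinate — +11 each step: 2, 13, 24, 35, 46 → 57.
Combining the parts gives [64, W, 57].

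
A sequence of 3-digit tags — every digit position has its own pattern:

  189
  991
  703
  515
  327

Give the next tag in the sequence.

First digit: −2 each step, mod 10, so 1, 9, 7, 5, 3 → 1.
For the second digit, +1 each step, mod 10: 8, 9, 0, 1, 2 → 3.
Third digit — +2 each step, mod 10: 9, 1, 3, 5, 7 → 9.
Combining the parts gives 139.

139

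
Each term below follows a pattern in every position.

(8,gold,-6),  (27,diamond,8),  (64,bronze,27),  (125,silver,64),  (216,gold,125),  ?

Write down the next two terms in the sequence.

(343,diamond,216), (512,bronze,343)

First component goes 8, 27, 64, 125, 216 → 343 → 512 (perfect cubes: 2³, 3³, 4³, …).
For the rank, repeats gold → diamond → bronze → silver: gold, diamond, bronze, silver, gold → diamond → bronze.
Third component: always the previous value of the first component, so -6, 8, 27, 64, 125 → 216 → 343.
So the next two terms are (343,diamond,216) and (512,bronze,343).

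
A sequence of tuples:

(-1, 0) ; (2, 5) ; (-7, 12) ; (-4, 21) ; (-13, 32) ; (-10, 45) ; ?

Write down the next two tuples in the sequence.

First value: alternating steps +3, −9, +3, −9, …; -1, 2, -7, -4, -13, -10 → -19 → -16.
Second value: 0, 5, 12, 21, 32, 45 → 60 → 77 (differences are 5, 7, 9, … (increasing by 2 each time)).
Putting the parts together: (-19, 60) and then (-16, 77).

(-19, 60), (-16, 77)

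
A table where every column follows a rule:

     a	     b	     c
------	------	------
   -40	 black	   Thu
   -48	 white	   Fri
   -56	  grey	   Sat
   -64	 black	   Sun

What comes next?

-72  white  Mon

Column a — −8 each step: -40, -48, -56, -64 → -72.
Column b: repeats black → white → grey; black, white, grey, black → white.
Column c: Thu, Fri, Sat, Sun → Mon (runs through the weekdays Mon→Sun).
Combining the parts gives -72  white  Mon.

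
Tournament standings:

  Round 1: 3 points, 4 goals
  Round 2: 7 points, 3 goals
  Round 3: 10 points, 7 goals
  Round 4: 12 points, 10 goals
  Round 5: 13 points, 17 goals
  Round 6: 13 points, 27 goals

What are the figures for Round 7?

Points: differences are 4, 3, 2, … (decreasing by 1 each time), so 3, 7, 10, 12, 13, 13 → 12.
Goals goes 4, 3, 7, 10, 17, 27 → 44 (each term is the sum of the two before it).
So the next record is 12 points, 44 goals.

12 points, 44 goals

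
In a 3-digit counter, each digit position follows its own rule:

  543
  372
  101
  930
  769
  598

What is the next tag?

327

First digit: −2 each step, mod 10, so 5, 3, 1, 9, 7, 5 → 3.
Second digit: 4, 7, 0, 3, 6, 9 → 2 (+3 each step, mod 10).
Third digit: −1 each step, mod 10, so 3, 2, 1, 0, 9, 8 → 7.
Putting it together: 327.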